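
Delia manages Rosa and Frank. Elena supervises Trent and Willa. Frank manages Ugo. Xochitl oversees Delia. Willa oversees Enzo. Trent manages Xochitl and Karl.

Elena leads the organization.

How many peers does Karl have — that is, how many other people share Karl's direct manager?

1

Karl reports to Trent. Trent's other direct reports are Xochitl — 1 peer.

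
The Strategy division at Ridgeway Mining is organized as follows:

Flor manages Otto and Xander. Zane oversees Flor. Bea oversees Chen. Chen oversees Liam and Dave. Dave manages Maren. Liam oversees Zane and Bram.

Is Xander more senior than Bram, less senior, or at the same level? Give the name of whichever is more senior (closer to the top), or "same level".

Xander is 5 levels below Bea; Bram is 3. Bram is higher.

Bram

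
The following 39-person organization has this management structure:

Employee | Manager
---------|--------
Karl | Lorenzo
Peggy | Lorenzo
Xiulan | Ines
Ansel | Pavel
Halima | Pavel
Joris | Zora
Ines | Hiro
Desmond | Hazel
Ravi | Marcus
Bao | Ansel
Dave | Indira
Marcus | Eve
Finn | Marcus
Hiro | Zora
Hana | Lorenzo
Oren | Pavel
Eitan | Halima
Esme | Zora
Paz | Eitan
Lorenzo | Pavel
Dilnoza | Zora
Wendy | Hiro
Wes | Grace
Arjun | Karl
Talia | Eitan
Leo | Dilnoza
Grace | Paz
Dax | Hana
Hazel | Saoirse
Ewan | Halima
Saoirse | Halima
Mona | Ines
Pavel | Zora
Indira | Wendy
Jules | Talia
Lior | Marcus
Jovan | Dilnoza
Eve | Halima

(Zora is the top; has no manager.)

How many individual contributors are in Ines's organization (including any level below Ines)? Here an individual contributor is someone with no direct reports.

The people in Ines's organization with no one reporting to them are Mona, Xiulan. That is 2.

2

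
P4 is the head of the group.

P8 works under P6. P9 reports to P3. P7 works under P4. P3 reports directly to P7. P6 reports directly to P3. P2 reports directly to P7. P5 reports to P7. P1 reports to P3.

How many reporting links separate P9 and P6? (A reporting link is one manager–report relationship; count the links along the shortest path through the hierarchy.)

P9 is 1 level below P3, and P6 is 1 level below P3 (their lowest common manager). The shortest path runs up from P9 to P3 and back down to P6: 1 + 1 = 2 links.

2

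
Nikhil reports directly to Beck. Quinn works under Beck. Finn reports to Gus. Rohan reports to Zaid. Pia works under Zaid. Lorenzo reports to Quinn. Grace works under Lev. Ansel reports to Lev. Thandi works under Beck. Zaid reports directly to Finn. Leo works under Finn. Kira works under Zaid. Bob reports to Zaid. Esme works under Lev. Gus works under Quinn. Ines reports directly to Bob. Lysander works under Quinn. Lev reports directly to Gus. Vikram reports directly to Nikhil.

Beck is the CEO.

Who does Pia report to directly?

Zaid

Pia reports directly to Zaid.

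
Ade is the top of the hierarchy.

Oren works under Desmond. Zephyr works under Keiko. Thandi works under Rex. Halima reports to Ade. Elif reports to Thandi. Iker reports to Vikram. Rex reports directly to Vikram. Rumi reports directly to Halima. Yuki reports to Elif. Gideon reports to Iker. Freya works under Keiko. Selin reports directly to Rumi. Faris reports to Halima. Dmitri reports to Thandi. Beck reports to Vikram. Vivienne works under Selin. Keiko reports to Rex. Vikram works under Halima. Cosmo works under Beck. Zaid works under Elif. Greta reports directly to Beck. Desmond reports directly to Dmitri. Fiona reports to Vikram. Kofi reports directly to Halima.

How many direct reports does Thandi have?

2

Thandi directly manages Dmitri, Elif. That is 2 direct reports.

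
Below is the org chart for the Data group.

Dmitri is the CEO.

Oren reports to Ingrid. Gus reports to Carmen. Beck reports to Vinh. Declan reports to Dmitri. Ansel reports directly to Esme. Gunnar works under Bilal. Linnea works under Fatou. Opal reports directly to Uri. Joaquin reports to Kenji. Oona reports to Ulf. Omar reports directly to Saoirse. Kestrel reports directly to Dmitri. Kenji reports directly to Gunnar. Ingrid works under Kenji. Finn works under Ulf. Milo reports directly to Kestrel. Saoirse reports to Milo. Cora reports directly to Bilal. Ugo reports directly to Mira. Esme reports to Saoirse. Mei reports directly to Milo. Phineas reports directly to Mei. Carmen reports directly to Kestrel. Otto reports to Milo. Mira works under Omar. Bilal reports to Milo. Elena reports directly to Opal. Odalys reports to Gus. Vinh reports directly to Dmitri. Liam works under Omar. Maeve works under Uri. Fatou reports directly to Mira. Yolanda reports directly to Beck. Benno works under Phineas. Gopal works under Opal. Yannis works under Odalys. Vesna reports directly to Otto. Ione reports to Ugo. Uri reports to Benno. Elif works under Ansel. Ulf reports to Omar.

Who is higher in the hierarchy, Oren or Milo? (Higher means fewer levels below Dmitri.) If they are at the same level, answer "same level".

Milo

Oren is 7 levels below Dmitri; Milo is 2. Milo is higher.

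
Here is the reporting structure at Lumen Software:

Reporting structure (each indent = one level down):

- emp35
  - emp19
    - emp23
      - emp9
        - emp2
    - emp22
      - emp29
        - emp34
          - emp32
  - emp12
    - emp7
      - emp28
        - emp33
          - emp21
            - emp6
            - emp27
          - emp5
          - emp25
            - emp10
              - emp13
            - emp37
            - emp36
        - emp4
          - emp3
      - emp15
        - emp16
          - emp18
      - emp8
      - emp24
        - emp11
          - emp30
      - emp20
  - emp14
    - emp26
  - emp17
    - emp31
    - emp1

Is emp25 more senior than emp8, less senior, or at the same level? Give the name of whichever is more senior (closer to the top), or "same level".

emp8

emp25 is 5 levels below emp35; emp8 is 3. emp8 is higher.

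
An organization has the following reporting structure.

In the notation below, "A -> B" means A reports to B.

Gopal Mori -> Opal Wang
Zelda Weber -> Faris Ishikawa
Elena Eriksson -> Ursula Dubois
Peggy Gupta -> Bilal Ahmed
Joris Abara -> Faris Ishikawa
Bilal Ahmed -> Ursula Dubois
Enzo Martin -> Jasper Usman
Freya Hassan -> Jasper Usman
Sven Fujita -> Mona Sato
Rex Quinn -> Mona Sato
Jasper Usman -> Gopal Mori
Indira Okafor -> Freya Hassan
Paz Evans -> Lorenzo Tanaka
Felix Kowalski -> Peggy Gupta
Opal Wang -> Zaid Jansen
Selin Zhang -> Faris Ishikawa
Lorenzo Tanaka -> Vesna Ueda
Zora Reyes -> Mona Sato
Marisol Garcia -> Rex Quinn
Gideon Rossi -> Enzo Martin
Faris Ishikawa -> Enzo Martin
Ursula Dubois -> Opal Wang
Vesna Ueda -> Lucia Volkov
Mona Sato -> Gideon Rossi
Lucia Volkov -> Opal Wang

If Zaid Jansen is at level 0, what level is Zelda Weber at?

6

Chain from Zelda Weber up to Zaid Jansen: Zelda Weber → Faris Ishikawa → Enzo Martin → Jasper Usman → Gopal Mori → Opal Wang → Zaid Jansen. That is 6 steps up, so Zelda Weber is 6 levels below Zaid Jansen.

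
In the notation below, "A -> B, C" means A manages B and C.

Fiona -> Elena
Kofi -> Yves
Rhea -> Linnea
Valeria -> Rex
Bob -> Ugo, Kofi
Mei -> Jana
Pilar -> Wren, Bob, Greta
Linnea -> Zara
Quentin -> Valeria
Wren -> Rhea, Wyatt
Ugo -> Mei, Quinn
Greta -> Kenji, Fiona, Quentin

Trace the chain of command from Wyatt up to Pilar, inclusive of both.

Wyatt reports to Wren. Wren reports to Pilar. Pilar is at the top.

Wyatt -> Wren -> Pilar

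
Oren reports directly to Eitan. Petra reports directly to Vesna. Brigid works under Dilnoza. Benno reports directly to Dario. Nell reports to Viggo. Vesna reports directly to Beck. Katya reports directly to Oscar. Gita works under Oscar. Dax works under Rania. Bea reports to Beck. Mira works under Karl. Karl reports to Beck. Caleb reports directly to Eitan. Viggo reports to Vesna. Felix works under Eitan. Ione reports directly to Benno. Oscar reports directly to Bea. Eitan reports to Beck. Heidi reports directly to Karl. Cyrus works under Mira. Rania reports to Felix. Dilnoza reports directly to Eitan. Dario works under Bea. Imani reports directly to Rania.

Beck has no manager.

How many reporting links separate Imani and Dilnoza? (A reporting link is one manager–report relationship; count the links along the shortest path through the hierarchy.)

4

Imani is 3 levels below Eitan, and Dilnoza is 1 level below Eitan (their lowest common manager). The shortest path runs up from Imani to Eitan and back down to Dilnoza: 3 + 1 = 4 links.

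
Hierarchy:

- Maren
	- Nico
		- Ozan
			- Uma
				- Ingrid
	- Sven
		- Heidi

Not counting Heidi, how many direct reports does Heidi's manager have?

0

Heidi reports to Sven, and Sven has no other direct reports. Heidi has 0 peers.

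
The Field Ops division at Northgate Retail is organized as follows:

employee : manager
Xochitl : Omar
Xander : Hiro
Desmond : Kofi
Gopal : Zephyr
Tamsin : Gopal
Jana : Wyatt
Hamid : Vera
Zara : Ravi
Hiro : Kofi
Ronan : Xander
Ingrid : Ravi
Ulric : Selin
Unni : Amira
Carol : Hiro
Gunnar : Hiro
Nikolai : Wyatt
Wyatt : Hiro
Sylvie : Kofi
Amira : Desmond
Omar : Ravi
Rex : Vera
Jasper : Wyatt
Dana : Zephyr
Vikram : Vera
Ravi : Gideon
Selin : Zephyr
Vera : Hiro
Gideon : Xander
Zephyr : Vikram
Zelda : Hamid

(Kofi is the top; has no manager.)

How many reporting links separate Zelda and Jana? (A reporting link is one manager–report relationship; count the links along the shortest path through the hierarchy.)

Zelda is 3 levels below Hiro, and Jana is 2 levels below Hiro (their lowest common manager). The shortest path runs up from Zelda to Hiro and back down to Jana: 3 + 2 = 5 links.

5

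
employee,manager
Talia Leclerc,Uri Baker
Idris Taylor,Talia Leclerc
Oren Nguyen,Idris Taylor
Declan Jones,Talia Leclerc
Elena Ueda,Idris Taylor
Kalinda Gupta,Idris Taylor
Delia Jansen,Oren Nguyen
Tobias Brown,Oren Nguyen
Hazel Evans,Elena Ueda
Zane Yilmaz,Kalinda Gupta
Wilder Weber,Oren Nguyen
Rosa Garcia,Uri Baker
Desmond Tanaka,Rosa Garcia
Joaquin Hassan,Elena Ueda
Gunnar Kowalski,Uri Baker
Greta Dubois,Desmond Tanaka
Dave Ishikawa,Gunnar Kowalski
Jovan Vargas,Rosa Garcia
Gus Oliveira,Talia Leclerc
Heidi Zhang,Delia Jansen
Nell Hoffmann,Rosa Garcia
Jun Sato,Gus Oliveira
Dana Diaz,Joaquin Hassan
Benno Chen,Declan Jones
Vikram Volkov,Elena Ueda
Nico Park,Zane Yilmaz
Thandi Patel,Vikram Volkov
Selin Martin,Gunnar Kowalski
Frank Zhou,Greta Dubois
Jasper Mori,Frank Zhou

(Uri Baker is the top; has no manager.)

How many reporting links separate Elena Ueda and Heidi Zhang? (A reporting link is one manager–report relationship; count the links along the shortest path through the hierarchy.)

Elena Ueda is 1 level below Idris Taylor, and Heidi Zhang is 3 levels below Idris Taylor (their lowest common manager). The shortest path runs up from Elena Ueda to Idris Taylor and back down to Heidi Zhang: 1 + 3 = 4 links.

4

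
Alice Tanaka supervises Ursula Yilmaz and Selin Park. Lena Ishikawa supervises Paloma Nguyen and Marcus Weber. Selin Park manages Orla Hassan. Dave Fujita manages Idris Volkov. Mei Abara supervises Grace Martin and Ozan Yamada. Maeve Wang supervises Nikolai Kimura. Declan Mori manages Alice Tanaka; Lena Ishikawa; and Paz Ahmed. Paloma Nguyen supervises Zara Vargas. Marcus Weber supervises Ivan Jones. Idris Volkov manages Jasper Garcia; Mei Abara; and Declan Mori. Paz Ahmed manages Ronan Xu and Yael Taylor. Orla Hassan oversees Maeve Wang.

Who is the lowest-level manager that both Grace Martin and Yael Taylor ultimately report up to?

Idris Volkov

Grace Martin's chain of managers is Mei Abara, Idris Volkov, Dave Fujita. Yael Taylor's chain of managers is Paz Ahmed, Declan Mori, Idris Volkov, Dave Fujita. The first manager that appears in both chains is Idris Volkov.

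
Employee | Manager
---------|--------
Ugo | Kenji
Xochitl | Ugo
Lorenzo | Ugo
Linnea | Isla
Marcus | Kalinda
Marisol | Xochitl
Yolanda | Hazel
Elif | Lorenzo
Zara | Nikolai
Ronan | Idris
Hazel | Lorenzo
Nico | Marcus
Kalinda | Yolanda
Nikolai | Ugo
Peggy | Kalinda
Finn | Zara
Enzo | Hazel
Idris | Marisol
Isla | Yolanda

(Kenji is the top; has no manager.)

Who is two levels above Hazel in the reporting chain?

Ugo

Hazel reports to Lorenzo, and Lorenzo reports to Ugo. So Hazel's skip-level manager is Ugo.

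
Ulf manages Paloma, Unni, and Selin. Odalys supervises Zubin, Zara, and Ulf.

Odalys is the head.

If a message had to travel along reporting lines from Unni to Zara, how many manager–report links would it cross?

3

Unni is 2 levels below Odalys, and Zara is 1 level below Odalys (their lowest common manager). The shortest path runs up from Unni to Odalys and back down to Zara: 2 + 1 = 3 links.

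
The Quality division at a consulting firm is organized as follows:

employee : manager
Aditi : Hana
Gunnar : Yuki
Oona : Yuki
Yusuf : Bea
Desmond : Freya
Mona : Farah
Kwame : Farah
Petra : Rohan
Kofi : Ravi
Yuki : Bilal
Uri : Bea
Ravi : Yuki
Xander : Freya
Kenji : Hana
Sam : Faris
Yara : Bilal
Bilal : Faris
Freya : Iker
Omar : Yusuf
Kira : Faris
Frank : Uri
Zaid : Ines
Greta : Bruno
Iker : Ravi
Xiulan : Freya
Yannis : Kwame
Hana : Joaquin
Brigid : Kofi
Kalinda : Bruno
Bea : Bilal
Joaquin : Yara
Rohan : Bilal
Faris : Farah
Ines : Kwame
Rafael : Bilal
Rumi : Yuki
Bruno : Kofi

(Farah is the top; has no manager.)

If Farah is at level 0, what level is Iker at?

Chain from Iker up to Farah: Iker → Ravi → Yuki → Bilal → Faris → Farah. That is 5 steps up, so Iker is 5 levels below Farah.

5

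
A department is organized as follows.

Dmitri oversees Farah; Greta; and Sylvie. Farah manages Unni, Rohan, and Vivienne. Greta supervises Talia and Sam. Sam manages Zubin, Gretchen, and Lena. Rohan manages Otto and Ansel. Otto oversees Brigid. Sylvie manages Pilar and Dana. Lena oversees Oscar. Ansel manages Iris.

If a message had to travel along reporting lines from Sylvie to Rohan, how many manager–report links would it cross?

Sylvie is 1 level below Dmitri, and Rohan is 2 levels below Dmitri (their lowest common manager). The shortest path runs up from Sylvie to Dmitri and back down to Rohan: 1 + 2 = 3 links.

3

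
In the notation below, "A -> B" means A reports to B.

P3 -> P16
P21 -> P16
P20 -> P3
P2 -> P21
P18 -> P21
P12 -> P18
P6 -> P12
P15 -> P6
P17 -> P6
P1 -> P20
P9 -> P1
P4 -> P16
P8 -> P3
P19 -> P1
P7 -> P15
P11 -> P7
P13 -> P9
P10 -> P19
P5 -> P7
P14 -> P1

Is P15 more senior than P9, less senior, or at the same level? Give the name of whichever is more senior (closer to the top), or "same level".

P15 is 5 levels below P16; P9 is 4. P9 is higher.

P9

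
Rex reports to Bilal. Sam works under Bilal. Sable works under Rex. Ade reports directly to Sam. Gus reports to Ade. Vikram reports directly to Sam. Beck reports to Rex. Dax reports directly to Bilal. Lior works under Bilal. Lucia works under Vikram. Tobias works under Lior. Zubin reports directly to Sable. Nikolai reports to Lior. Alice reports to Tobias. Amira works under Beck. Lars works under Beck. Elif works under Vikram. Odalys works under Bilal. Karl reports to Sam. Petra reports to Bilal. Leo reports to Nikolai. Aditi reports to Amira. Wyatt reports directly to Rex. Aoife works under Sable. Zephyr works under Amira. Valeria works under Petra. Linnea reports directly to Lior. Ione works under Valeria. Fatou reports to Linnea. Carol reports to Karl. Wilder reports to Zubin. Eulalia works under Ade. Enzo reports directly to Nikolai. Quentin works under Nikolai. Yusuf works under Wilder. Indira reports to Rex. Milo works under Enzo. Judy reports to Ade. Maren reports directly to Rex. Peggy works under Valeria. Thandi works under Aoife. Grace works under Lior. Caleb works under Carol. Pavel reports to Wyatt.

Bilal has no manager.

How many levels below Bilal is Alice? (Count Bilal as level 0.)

Chain from Alice up to Bilal: Alice → Tobias → Lior → Bilal. That is 3 steps up, so Alice is 3 levels below Bilal.

3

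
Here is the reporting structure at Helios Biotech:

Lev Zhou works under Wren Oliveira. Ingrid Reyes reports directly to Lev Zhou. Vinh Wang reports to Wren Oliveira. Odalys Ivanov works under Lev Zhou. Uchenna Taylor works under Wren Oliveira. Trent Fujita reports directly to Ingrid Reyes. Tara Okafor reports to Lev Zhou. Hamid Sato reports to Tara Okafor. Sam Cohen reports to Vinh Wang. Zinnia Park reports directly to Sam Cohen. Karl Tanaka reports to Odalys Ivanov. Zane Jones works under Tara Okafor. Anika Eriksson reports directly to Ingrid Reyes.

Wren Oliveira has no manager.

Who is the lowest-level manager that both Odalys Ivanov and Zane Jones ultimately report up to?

Odalys Ivanov's chain of managers is Lev Zhou, Wren Oliveira. Zane Jones's chain of managers is Tara Okafor, Lev Zhou, Wren Oliveira. The first manager that appears in both chains is Lev Zhou.

Lev Zhou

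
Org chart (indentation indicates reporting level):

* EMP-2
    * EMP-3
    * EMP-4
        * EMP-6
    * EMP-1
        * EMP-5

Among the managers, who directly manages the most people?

Direct-report counts: EMP-2 has 3; EMP-1 has 1; EMP-4 has 1. The largest is 3, held by EMP-2.

EMP-2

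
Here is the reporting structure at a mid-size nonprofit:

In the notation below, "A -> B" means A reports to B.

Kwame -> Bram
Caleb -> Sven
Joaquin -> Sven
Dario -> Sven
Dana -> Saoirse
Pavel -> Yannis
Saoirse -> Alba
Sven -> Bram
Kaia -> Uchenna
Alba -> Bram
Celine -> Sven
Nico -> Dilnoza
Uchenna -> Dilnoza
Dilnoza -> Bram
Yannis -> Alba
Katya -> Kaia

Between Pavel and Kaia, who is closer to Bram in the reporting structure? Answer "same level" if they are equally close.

Both Pavel and Kaia are 3 levels below Bram.

same level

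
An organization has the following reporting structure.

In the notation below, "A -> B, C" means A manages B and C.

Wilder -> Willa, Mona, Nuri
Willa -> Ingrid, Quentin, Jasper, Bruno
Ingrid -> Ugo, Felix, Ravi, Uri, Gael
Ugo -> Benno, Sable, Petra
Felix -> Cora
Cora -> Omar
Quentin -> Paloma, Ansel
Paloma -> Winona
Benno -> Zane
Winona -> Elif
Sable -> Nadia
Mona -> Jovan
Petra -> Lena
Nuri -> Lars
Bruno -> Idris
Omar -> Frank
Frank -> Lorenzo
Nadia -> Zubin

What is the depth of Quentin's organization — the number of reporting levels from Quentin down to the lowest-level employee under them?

3

The longest chain under Quentin runs Quentin → Paloma → Winona → Elif, which is 3 levels below Quentin.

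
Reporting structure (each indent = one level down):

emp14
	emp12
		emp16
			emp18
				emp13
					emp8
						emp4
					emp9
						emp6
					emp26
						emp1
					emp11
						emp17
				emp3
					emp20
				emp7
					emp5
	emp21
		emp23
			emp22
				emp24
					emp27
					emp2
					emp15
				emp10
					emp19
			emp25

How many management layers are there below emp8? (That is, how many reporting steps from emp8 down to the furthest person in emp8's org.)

1

The longest chain under emp8 runs emp8 → emp4, which is 1 level below emp8.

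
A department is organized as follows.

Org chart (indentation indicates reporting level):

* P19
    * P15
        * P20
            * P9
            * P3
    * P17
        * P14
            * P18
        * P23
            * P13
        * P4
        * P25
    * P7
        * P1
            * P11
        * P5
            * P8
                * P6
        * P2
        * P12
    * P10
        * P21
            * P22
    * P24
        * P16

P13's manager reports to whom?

P17

P13 reports to P23, and P23 reports to P17. So P13's skip-level manager is P17.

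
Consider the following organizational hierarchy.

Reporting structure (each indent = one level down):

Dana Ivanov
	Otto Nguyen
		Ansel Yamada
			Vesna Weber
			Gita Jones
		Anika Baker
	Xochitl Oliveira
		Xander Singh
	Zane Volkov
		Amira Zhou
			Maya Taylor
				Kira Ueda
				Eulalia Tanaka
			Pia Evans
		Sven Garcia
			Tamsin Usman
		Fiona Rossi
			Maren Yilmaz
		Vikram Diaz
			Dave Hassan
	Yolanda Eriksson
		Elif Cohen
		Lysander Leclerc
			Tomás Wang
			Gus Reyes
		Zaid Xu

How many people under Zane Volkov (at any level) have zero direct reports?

6

The people in Zane Volkov's organization with no one reporting to them are Dave Hassan, Maren Yilmaz, Tamsin Usman, Pia Evans, Eulalia Tanaka, Kira Ueda. That is 6.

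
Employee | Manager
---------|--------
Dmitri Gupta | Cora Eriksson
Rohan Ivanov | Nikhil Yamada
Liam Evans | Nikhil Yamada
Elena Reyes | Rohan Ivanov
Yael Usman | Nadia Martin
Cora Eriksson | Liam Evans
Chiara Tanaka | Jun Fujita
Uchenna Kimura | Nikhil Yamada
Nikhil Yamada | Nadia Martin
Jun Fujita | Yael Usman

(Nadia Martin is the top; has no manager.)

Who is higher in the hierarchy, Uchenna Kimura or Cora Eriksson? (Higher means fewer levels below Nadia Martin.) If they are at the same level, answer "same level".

Uchenna Kimura is 2 levels below Nadia Martin; Cora Eriksson is 3. Uchenna Kimura is higher.

Uchenna Kimura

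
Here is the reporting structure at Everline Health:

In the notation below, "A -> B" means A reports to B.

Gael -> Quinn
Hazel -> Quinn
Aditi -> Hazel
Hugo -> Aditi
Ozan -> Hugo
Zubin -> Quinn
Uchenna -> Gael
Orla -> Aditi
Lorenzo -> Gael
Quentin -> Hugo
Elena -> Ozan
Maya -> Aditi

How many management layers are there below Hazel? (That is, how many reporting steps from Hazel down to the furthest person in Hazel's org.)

4

The longest chain under Hazel runs Hazel → Aditi → Hugo → Ozan → Elena, which is 4 levels below Hazel.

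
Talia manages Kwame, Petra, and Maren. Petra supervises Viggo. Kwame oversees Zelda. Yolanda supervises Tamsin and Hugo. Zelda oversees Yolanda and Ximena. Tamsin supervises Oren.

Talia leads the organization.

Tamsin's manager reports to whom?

Tamsin reports to Yolanda, and Yolanda reports to Zelda. So Tamsin's skip-level manager is Zelda.

Zelda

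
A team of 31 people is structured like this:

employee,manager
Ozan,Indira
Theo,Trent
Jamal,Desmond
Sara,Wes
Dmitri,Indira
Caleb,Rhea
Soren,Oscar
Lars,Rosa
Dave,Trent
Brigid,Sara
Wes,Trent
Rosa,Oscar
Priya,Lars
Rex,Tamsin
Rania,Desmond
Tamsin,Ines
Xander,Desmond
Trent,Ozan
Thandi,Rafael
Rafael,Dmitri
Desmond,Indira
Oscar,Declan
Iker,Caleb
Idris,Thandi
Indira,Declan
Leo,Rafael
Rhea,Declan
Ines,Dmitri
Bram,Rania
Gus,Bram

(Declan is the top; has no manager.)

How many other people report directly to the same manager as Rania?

Rania reports to Desmond. Desmond's other direct reports are Xander, Jamal — 2 peers.

2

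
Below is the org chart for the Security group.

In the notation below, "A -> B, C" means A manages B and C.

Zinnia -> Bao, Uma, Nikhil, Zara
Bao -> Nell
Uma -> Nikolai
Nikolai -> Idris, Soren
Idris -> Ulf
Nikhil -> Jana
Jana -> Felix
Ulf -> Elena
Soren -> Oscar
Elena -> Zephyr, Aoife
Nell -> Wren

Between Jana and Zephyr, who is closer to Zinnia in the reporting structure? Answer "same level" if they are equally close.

Jana

Jana is 2 levels below Zinnia; Zephyr is 6. Jana is higher.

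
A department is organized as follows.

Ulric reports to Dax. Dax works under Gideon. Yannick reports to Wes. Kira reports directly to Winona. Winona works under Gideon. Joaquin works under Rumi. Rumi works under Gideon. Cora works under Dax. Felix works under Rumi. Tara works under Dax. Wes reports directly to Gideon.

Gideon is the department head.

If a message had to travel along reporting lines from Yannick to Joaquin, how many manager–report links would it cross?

4

Yannick is 2 levels below Gideon, and Joaquin is 2 levels below Gideon (their lowest common manager). The shortest path runs up from Yannick to Gideon and back down to Joaquin: 2 + 2 = 4 links.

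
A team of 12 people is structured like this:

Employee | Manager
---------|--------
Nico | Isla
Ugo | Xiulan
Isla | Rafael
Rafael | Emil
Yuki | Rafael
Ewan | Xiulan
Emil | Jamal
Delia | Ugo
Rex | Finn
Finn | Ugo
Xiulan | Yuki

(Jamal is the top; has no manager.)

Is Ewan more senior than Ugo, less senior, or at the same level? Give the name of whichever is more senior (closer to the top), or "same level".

same level

Both Ewan and Ugo are 5 levels below Jamal.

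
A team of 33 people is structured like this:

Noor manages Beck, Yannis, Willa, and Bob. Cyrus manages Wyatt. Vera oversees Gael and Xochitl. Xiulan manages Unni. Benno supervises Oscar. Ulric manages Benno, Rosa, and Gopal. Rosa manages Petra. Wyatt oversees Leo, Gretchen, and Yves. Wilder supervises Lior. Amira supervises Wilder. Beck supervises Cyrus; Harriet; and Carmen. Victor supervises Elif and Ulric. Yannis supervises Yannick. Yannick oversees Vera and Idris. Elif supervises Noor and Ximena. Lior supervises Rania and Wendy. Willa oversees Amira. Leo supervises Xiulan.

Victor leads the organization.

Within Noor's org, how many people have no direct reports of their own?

The people in Noor's organization with no one reporting to them are Bob, Rania, Wendy, Idris, Xochitl, Gael, Harriet, Carmen, Yves, Gretchen, Unni. That is 11.

11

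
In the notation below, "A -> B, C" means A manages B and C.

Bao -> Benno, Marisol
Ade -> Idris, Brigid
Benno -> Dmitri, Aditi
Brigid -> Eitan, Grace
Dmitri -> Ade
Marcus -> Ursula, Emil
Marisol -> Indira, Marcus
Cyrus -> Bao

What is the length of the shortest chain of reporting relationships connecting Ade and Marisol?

4

Ade is 3 levels below Bao, and Marisol is 1 level below Bao (their lowest common manager). The shortest path runs up from Ade to Bao and back down to Marisol: 3 + 1 = 4 links.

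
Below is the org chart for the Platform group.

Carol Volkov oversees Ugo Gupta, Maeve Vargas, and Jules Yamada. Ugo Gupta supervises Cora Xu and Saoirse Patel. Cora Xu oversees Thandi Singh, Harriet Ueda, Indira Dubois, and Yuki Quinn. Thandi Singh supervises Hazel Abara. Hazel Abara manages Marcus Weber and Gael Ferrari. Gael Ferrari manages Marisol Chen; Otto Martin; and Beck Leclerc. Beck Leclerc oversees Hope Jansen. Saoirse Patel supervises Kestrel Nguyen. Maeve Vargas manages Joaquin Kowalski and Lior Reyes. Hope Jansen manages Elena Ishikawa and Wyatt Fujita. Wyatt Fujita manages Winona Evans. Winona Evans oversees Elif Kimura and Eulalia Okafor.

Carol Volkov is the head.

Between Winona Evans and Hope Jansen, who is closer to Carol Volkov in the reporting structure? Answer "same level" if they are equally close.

Hope Jansen

Winona Evans is 9 levels below Carol Volkov; Hope Jansen is 7. Hope Jansen is higher.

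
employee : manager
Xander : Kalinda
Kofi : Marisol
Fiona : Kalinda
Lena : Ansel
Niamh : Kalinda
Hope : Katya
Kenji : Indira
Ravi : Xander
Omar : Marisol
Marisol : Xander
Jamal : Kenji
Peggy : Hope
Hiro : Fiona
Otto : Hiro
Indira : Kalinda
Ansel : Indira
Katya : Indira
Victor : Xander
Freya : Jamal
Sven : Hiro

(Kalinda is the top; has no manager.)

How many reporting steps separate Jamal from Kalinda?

Chain from Jamal up to Kalinda: Jamal → Kenji → Indira → Kalinda. That is 3 steps up, so Jamal is 3 levels below Kalinda.

3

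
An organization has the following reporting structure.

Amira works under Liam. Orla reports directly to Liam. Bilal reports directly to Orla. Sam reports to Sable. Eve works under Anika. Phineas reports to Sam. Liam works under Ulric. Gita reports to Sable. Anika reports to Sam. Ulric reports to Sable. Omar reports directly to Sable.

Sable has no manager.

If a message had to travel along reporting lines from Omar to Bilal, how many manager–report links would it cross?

5

Omar is 1 level below Sable, and Bilal is 4 levels below Sable (their lowest common manager). The shortest path runs up from Omar to Sable and back down to Bilal: 1 + 4 = 5 links.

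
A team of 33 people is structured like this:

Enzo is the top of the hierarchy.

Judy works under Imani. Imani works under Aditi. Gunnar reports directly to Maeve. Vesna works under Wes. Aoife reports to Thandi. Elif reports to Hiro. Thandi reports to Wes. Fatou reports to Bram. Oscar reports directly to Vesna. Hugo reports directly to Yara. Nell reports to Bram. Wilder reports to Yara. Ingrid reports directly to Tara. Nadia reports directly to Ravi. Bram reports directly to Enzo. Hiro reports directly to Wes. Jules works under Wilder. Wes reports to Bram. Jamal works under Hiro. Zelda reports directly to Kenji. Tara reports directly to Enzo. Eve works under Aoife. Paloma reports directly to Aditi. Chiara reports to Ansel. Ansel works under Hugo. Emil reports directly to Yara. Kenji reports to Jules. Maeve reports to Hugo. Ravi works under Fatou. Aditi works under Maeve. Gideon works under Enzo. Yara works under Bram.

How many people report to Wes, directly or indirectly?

8

Wes directly manages Thandi, Vesna, Hiro. Under Thandi: Aoife, Eve (2). Under Vesna: Oscar (1). Under Hiro: Elif, Jamal (2). So Wes's organization is 3 direct reports plus everyone under them: 3 + 2 + 3 = 8.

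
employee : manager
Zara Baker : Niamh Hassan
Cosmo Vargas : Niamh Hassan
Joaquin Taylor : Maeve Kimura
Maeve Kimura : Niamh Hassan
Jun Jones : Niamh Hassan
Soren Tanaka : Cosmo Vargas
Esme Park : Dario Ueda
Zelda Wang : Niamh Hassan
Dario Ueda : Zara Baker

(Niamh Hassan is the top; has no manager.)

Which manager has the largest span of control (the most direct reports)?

Niamh Hassan

Direct-report counts: Niamh Hassan has 5; Zara Baker has 1; Dario Ueda has 1; Cosmo Vargas has 1; Maeve Kimura has 1. The largest is 5, held by Niamh Hassan.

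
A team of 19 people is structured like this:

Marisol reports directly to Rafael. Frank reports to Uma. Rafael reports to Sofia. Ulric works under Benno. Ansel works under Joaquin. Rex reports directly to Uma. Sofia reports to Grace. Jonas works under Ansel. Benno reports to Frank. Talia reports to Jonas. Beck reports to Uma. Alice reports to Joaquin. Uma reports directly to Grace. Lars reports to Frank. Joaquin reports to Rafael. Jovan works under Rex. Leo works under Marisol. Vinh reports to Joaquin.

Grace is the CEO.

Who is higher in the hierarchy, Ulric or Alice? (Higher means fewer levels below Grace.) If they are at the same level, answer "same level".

same level

Both Ulric and Alice are 4 levels below Grace.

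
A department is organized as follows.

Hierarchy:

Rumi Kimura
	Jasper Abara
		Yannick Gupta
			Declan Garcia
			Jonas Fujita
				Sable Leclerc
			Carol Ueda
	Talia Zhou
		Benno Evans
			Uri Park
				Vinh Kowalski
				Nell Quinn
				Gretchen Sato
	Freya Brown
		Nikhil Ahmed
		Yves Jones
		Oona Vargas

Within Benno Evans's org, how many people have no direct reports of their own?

The people in Benno Evans's organization with no one reporting to them are Gretchen Sato, Nell Quinn, Vinh Kowalski. That is 3.

3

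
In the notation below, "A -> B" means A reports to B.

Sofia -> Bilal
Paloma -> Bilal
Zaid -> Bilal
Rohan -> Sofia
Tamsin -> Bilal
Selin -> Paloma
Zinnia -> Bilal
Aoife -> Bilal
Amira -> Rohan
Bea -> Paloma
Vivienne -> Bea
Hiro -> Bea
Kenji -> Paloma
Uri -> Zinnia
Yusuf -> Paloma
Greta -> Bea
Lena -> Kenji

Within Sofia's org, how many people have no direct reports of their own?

The only person in Sofia's organization with no one reporting to them is Amira. That is 1.

1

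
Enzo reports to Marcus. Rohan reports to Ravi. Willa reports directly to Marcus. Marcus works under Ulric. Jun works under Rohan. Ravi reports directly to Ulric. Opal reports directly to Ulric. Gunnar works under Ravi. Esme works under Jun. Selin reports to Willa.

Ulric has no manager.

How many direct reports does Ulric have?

Ulric directly manages Ravi, Marcus, Opal. That is 3 direct reports.

3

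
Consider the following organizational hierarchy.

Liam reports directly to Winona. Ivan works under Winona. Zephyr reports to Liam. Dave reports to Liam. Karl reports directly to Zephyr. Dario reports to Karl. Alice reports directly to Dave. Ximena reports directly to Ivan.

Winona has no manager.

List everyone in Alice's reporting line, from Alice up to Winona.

Alice -> Dave -> Liam -> Winona

Alice reports to Dave. Dave reports to Liam. Liam reports to Winona. Winona is at the top.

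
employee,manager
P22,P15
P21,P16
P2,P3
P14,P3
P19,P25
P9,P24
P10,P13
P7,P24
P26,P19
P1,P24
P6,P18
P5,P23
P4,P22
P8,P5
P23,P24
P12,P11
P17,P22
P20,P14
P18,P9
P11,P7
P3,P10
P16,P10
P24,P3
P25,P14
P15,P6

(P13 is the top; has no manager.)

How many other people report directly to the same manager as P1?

3

P1 reports to P24. P24's other direct reports are P7, P9, P23 — 3 peers.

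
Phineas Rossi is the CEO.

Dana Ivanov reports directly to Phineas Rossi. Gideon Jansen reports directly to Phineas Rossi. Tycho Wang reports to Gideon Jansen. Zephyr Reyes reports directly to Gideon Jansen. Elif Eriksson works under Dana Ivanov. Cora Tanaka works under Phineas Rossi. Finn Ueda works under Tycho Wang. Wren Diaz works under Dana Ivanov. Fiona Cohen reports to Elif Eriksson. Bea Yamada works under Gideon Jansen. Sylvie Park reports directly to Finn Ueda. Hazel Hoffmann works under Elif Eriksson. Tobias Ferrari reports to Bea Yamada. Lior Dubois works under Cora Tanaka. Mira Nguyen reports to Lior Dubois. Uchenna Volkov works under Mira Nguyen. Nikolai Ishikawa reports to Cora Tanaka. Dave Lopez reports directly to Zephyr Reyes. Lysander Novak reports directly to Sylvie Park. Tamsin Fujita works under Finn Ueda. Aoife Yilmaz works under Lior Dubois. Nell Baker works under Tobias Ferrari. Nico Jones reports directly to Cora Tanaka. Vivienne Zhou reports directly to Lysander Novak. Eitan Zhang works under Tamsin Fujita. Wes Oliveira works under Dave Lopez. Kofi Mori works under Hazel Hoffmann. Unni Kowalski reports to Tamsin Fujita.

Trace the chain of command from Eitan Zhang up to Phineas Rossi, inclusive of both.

Eitan Zhang -> Tamsin Fujita -> Finn Ueda -> Tycho Wang -> Gideon Jansen -> Phineas Rossi

Eitan Zhang reports to Tamsin Fujita. Tamsin Fujita reports to Finn Ueda. Finn Ueda reports to Tycho Wang. Tycho Wang reports to Gideon Jansen. Gideon Jansen reports to Phineas Rossi. Phineas Rossi is at the top.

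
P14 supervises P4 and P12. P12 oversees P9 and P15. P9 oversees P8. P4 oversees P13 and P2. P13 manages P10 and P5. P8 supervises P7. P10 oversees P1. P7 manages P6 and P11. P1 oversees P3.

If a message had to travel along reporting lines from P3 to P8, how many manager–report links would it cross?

P3 is 5 levels below P14, and P8 is 3 levels below P14 (their lowest common manager). The shortest path runs up from P3 to P14 and back down to P8: 5 + 3 = 8 links.

8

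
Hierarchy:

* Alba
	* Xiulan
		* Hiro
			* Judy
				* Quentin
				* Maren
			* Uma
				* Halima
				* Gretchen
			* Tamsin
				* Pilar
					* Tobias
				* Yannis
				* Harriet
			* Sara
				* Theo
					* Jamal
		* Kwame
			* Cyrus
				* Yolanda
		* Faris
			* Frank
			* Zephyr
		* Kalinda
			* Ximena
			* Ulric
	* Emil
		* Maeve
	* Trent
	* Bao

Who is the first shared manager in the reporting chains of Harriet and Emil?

Harriet's chain of managers is Tamsin, Hiro, Xiulan, Alba. Emil's chain of managers is Alba. The first manager that appears in both chains is Alba.

Alba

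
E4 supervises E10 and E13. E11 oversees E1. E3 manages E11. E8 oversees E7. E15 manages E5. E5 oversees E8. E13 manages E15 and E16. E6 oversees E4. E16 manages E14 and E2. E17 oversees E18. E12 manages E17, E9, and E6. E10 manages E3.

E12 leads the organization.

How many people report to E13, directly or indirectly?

E13 directly manages E15, E16. Under E15: E5, E8, E7 (3). Under E16: E2, E14 (2). So E13's organization is 2 direct reports plus everyone under them: 4 + 3 = 7.

7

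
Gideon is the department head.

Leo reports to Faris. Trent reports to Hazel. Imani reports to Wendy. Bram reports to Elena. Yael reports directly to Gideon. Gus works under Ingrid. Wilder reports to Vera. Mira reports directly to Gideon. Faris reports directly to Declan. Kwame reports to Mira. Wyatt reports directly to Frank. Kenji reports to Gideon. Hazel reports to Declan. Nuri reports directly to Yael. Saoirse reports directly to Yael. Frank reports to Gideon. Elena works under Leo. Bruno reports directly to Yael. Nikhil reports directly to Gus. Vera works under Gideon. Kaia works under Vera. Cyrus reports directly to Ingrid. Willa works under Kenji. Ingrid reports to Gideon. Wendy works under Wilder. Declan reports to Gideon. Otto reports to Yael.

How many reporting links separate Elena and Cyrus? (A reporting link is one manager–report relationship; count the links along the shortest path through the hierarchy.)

Elena is 4 levels below Gideon, and Cyrus is 2 levels below Gideon (their lowest common manager). The shortest path runs up from Elena to Gideon and back down to Cyrus: 4 + 2 = 6 links.

6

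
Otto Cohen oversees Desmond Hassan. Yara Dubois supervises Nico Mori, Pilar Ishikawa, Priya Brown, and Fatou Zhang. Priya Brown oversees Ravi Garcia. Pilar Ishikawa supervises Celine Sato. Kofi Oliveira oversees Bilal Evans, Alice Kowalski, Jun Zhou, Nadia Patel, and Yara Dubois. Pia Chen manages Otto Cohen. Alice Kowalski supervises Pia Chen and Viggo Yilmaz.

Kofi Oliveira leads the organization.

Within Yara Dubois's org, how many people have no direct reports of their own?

4

The people in Yara Dubois's organization with no one reporting to them are Fatou Zhang, Ravi Garcia, Celine Sato, Nico Mori. That is 4.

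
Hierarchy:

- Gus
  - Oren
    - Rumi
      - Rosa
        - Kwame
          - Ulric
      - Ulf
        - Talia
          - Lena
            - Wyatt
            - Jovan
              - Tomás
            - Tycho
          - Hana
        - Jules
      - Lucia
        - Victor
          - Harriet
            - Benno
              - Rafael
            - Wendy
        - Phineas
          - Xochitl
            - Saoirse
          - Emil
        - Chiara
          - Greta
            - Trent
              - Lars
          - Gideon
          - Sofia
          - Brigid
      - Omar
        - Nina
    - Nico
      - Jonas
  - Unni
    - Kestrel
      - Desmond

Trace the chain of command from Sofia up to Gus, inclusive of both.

Sofia -> Chiara -> Lucia -> Rumi -> Oren -> Gus

Sofia reports to Chiara. Chiara reports to Lucia. Lucia reports to Rumi. Rumi reports to Oren. Oren reports to Gus. Gus is at the top.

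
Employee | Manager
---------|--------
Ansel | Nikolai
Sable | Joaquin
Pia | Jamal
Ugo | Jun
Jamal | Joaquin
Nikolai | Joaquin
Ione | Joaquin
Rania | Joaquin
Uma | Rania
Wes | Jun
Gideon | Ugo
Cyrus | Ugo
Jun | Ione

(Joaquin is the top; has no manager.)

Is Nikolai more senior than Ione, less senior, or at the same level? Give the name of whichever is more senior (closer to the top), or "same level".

same level

Both Nikolai and Ione are 1 level below Joaquin.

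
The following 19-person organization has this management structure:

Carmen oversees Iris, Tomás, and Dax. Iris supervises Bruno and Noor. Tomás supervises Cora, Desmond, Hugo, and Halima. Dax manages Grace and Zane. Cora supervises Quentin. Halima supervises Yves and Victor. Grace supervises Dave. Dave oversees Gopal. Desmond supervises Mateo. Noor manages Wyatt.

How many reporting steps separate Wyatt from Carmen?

Chain from Wyatt up to Carmen: Wyatt → Noor → Iris → Carmen. That is 3 steps up, so Wyatt is 3 levels below Carmen.

3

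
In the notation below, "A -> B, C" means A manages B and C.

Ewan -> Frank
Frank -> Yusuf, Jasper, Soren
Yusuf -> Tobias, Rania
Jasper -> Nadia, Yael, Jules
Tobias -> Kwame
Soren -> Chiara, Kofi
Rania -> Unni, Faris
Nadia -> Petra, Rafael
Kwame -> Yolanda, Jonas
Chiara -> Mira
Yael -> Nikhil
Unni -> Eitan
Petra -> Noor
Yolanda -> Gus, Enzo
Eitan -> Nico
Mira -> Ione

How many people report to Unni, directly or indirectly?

2

Unni directly manages Eitan. Under Eitan: Nico (1). That's 2 in total.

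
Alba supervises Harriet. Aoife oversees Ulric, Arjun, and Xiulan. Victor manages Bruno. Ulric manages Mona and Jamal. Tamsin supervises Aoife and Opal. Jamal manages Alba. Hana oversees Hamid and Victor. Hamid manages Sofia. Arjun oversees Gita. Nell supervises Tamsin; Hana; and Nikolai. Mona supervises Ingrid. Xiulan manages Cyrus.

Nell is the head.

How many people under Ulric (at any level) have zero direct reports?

The people in Ulric's organization with no one reporting to them are Harriet, Ingrid. That is 2.

2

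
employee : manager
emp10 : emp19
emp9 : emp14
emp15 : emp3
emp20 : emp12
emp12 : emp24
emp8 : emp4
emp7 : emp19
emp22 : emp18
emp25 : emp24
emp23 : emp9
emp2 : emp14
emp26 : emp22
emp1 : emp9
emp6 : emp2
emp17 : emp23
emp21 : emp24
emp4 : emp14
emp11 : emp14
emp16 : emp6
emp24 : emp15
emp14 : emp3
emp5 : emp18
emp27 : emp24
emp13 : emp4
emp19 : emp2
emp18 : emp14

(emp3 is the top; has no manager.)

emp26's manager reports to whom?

emp26 reports to emp22, and emp22 reports to emp18. So emp26's skip-level manager is emp18.

emp18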